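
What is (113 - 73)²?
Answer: 1600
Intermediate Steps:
(113 - 73)² = 40² = 1600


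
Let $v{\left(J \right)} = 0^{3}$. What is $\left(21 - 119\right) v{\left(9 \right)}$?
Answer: $0$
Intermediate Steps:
$v{\left(J \right)} = 0$
$\left(21 - 119\right) v{\left(9 \right)} = \left(21 - 119\right) 0 = \left(-98\right) 0 = 0$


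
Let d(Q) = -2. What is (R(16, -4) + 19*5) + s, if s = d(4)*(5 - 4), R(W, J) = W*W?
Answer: 349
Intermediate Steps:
R(W, J) = W**2
s = -2 (s = -2*(5 - 4) = -2*1 = -2)
(R(16, -4) + 19*5) + s = (16**2 + 19*5) - 2 = (256 + 95) - 2 = 351 - 2 = 349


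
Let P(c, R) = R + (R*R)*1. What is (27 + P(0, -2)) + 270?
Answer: 299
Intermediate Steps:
P(c, R) = R + R² (P(c, R) = R + R²*1 = R + R²)
(27 + P(0, -2)) + 270 = (27 - 2*(1 - 2)) + 270 = (27 - 2*(-1)) + 270 = (27 + 2) + 270 = 29 + 270 = 299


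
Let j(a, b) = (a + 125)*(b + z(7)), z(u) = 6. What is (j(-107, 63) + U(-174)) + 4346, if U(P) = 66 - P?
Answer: 5828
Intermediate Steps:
j(a, b) = (6 + b)*(125 + a) (j(a, b) = (a + 125)*(b + 6) = (125 + a)*(6 + b) = (6 + b)*(125 + a))
(j(-107, 63) + U(-174)) + 4346 = ((750 + 6*(-107) + 125*63 - 107*63) + (66 - 1*(-174))) + 4346 = ((750 - 642 + 7875 - 6741) + (66 + 174)) + 4346 = (1242 + 240) + 4346 = 1482 + 4346 = 5828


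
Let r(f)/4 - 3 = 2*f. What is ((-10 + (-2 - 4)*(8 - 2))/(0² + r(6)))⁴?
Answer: 279841/810000 ≈ 0.34548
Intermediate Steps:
r(f) = 12 + 8*f (r(f) = 12 + 4*(2*f) = 12 + 8*f)
((-10 + (-2 - 4)*(8 - 2))/(0² + r(6)))⁴ = ((-10 + (-2 - 4)*(8 - 2))/(0² + (12 + 8*6)))⁴ = ((-10 - 6*6)/(0 + (12 + 48)))⁴ = ((-10 - 36)/(0 + 60))⁴ = (-46/60)⁴ = (-46*1/60)⁴ = (-23/30)⁴ = 279841/810000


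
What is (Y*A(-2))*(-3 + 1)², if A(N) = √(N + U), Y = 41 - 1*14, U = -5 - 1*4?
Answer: 108*I*√11 ≈ 358.2*I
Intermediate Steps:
U = -9 (U = -5 - 4 = -9)
Y = 27 (Y = 41 - 14 = 27)
A(N) = √(-9 + N) (A(N) = √(N - 9) = √(-9 + N))
(Y*A(-2))*(-3 + 1)² = (27*√(-9 - 2))*(-3 + 1)² = (27*√(-11))*(-2)² = (27*(I*√11))*4 = (27*I*√11)*4 = 108*I*√11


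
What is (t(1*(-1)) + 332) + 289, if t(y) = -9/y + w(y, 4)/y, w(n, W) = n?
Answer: 631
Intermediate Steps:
t(y) = 1 - 9/y (t(y) = -9/y + y/y = -9/y + 1 = 1 - 9/y)
(t(1*(-1)) + 332) + 289 = ((-9 + 1*(-1))/((1*(-1))) + 332) + 289 = ((-9 - 1)/(-1) + 332) + 289 = (-1*(-10) + 332) + 289 = (10 + 332) + 289 = 342 + 289 = 631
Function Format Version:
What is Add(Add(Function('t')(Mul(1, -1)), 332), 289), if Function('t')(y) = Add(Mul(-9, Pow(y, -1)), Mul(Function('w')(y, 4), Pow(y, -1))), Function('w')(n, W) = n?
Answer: 631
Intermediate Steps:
Function('t')(y) = Add(1, Mul(-9, Pow(y, -1))) (Function('t')(y) = Add(Mul(-9, Pow(y, -1)), Mul(y, Pow(y, -1))) = Add(Mul(-9, Pow(y, -1)), 1) = Add(1, Mul(-9, Pow(y, -1))))
Add(Add(Function('t')(Mul(1, -1)), 332), 289) = Add(Add(Mul(Pow(Mul(1, -1), -1), Add(-9, Mul(1, -1))), 332), 289) = Add(Add(Mul(Pow(-1, -1), Add(-9, -1)), 332), 289) = Add(Add(Mul(-1, -10), 332), 289) = Add(Add(10, 332), 289) = Add(342, 289) = 631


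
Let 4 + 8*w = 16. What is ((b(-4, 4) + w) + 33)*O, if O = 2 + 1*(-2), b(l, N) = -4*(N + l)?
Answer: 0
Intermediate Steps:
b(l, N) = -4*N - 4*l
w = 3/2 (w = -½ + (⅛)*16 = -½ + 2 = 3/2 ≈ 1.5000)
O = 0 (O = 2 - 2 = 0)
((b(-4, 4) + w) + 33)*O = (((-4*4 - 4*(-4)) + 3/2) + 33)*0 = (((-16 + 16) + 3/2) + 33)*0 = ((0 + 3/2) + 33)*0 = (3/2 + 33)*0 = (69/2)*0 = 0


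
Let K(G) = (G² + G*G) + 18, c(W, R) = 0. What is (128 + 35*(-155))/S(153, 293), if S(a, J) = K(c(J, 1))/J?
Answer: -1552021/18 ≈ -86223.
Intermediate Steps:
K(G) = 18 + 2*G² (K(G) = (G² + G²) + 18 = 2*G² + 18 = 18 + 2*G²)
S(a, J) = 18/J (S(a, J) = (18 + 2*0²)/J = (18 + 2*0)/J = (18 + 0)/J = 18/J)
(128 + 35*(-155))/S(153, 293) = (128 + 35*(-155))/((18/293)) = (128 - 5425)/((18*(1/293))) = -5297/18/293 = -5297*293/18 = -1552021/18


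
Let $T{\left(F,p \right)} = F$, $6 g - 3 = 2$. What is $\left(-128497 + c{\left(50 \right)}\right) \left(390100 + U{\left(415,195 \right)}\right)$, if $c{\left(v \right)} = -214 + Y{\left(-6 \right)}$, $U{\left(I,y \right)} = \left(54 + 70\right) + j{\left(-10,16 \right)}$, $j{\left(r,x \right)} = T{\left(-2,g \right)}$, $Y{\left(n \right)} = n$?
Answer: $-50228205174$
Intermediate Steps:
$g = \frac{5}{6}$ ($g = \frac{1}{2} + \frac{1}{6} \cdot 2 = \frac{1}{2} + \frac{1}{3} = \frac{5}{6} \approx 0.83333$)
$j{\left(r,x \right)} = -2$
$U{\left(I,y \right)} = 122$ ($U{\left(I,y \right)} = \left(54 + 70\right) - 2 = 124 - 2 = 122$)
$c{\left(v \right)} = -220$ ($c{\left(v \right)} = -214 - 6 = -220$)
$\left(-128497 + c{\left(50 \right)}\right) \left(390100 + U{\left(415,195 \right)}\right) = \left(-128497 - 220\right) \left(390100 + 122\right) = \left(-128717\right) 390222 = -50228205174$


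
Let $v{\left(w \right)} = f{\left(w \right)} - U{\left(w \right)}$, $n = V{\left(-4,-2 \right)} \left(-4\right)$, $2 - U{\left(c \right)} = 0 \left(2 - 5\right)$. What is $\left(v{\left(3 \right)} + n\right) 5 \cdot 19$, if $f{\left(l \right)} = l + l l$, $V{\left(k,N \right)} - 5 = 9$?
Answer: $-4370$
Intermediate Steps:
$V{\left(k,N \right)} = 14$ ($V{\left(k,N \right)} = 5 + 9 = 14$)
$U{\left(c \right)} = 2$ ($U{\left(c \right)} = 2 - 0 \left(2 - 5\right) = 2 - 0 \left(-3\right) = 2 - 0 = 2 + 0 = 2$)
$f{\left(l \right)} = l + l^{2}$
$n = -56$ ($n = 14 \left(-4\right) = -56$)
$v{\left(w \right)} = -2 + w \left(1 + w\right)$ ($v{\left(w \right)} = w \left(1 + w\right) - 2 = -2 + w \left(1 + w\right)$)
$\left(v{\left(3 \right)} + n\right) 5 \cdot 19 = \left(\left(-2 + 3 \left(1 + 3\right)\right) - 56\right) 5 \cdot 19 = \left(\left(-2 + 3 \cdot 4\right) - 56\right) 95 = \left(\left(-2 + 12\right) - 56\right) 95 = \left(10 - 56\right) 95 = \left(-46\right) 95 = -4370$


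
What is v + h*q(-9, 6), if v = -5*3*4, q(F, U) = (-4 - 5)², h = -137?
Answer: -11157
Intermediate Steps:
q(F, U) = 81 (q(F, U) = (-9)² = 81)
v = -60 (v = -15*4 = -60)
v + h*q(-9, 6) = -60 - 137*81 = -60 - 11097 = -11157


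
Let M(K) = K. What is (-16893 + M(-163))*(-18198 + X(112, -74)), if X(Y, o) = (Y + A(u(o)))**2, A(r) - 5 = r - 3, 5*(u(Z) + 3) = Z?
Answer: 3813533984/25 ≈ 1.5254e+8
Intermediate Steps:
u(Z) = -3 + Z/5
A(r) = 2 + r (A(r) = 5 + (r - 3) = 5 + (-3 + r) = 2 + r)
X(Y, o) = (-1 + Y + o/5)**2 (X(Y, o) = (Y + (2 + (-3 + o/5)))**2 = (Y + (-1 + o/5))**2 = (-1 + Y + o/5)**2)
(-16893 + M(-163))*(-18198 + X(112, -74)) = (-16893 - 163)*(-18198 + (-5 - 74 + 5*112)**2/25) = -17056*(-18198 + (-5 - 74 + 560)**2/25) = -17056*(-18198 + (1/25)*481**2) = -17056*(-18198 + (1/25)*231361) = -17056*(-18198 + 231361/25) = -17056*(-223589/25) = 3813533984/25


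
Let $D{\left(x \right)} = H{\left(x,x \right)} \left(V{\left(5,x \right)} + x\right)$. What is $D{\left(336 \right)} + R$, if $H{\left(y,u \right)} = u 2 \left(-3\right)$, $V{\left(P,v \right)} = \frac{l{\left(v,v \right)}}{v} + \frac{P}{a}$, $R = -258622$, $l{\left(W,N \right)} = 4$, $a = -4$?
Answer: $-933502$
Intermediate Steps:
$V{\left(P,v \right)} = \frac{4}{v} - \frac{P}{4}$ ($V{\left(P,v \right)} = \frac{4}{v} + \frac{P}{-4} = \frac{4}{v} + P \left(- \frac{1}{4}\right) = \frac{4}{v} - \frac{P}{4}$)
$H{\left(y,u \right)} = - 6 u$ ($H{\left(y,u \right)} = 2 u \left(-3\right) = - 6 u$)
$D{\left(x \right)} = - 6 x \left(- \frac{5}{4} + x + \frac{4}{x}\right)$ ($D{\left(x \right)} = - 6 x \left(\left(\frac{4}{x} - \frac{5}{4}\right) + x\right) = - 6 x \left(\left(- \frac{5}{4} + \frac{4}{x}\right) + x\right) = - 6 x \left(- \frac{5}{4} + x + \frac{4}{x}\right)$)
$D{\left(336 \right)} + R = \left(-24 - 6 \cdot 336^{2} + \frac{15}{2} \cdot 336\right) - 258622 = \left(-24 - 677376 + 2520\right) - 258622 = -674880 - 258622 = -933502$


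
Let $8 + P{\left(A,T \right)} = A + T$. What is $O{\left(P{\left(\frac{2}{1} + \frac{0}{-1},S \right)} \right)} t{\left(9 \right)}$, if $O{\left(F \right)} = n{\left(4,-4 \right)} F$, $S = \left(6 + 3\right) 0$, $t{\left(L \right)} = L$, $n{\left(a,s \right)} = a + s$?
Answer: $0$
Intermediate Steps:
$S = 0$ ($S = 9 \cdot 0 = 0$)
$P{\left(A,T \right)} = -8 + A + T$ ($P{\left(A,T \right)} = -8 + \left(A + T\right) = -8 + A + T$)
$O{\left(F \right)} = 0$ ($O{\left(F \right)} = \left(4 - 4\right) F = 0 F = 0$)
$O{\left(P{\left(\frac{2}{1} + \frac{0}{-1},S \right)} \right)} t{\left(9 \right)} = 0 \cdot 9 = 0$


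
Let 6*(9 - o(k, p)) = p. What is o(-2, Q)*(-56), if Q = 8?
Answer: -1288/3 ≈ -429.33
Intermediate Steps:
o(k, p) = 9 - p/6
o(-2, Q)*(-56) = (9 - ⅙*8)*(-56) = (9 - 4/3)*(-56) = (23/3)*(-56) = -1288/3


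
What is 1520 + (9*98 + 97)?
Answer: 2499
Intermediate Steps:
1520 + (9*98 + 97) = 1520 + (882 + 97) = 1520 + 979 = 2499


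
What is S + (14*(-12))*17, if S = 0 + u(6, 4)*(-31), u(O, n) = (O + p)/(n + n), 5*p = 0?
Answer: -11517/4 ≈ -2879.3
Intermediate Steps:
p = 0 (p = (⅕)*0 = 0)
u(O, n) = O/(2*n) (u(O, n) = (O + 0)/(n + n) = O/((2*n)) = O*(1/(2*n)) = O/(2*n))
S = -93/4 (S = 0 + ((½)*6/4)*(-31) = 0 + ((½)*6*(¼))*(-31) = 0 + (¾)*(-31) = 0 - 93/4 = -93/4 ≈ -23.250)
S + (14*(-12))*17 = -93/4 + (14*(-12))*17 = -93/4 - 168*17 = -93/4 - 2856 = -11517/4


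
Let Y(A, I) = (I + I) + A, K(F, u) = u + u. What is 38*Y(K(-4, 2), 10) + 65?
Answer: 977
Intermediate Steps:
K(F, u) = 2*u
Y(A, I) = A + 2*I (Y(A, I) = 2*I + A = A + 2*I)
38*Y(K(-4, 2), 10) + 65 = 38*(2*2 + 2*10) + 65 = 38*(4 + 20) + 65 = 38*24 + 65 = 912 + 65 = 977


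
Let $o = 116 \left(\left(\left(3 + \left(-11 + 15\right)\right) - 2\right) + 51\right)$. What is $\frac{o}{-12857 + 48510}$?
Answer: $\frac{6496}{35653} \approx 0.1822$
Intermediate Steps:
$o = 6496$ ($o = 116 \left(\left(\left(3 + 4\right) - 2\right) + 51\right) = 116 \left(\left(7 - 2\right) + 51\right) = 116 \left(5 + 51\right) = 116 \cdot 56 = 6496$)
$\frac{o}{-12857 + 48510} = \frac{6496}{-12857 + 48510} = \frac{6496}{35653}$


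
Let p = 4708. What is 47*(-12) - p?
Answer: -5272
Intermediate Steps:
47*(-12) - p = 47*(-12) - 1*4708 = -564 - 4708 = -5272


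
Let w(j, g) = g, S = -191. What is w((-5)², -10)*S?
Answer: 1910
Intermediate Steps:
w((-5)², -10)*S = -10*(-191) = 1910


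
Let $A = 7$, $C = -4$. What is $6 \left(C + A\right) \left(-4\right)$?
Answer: $-72$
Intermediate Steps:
$6 \left(C + A\right) \left(-4\right) = 6 \left(-4 + 7\right) \left(-4\right) = 6 \cdot 3 \left(-4\right) = 18 \left(-4\right) = -72$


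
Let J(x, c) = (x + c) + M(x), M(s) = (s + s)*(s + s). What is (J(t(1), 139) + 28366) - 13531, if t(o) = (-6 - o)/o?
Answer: 15163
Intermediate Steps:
M(s) = 4*s**2 (M(s) = (2*s)*(2*s) = 4*s**2)
t(o) = (-6 - o)/o
J(x, c) = c + x + 4*x**2 (J(x, c) = (x + c) + 4*x**2 = (c + x) + 4*x**2 = c + x + 4*x**2)
(J(t(1), 139) + 28366) - 13531 = ((139 + (-6 - 1*1)/1 + 4*((-6 - 1*1)/1)**2) + 28366) - 13531 = ((139 + 1*(-6 - 1) + 4*(1*(-6 - 1))**2) + 28366) - 13531 = ((139 + 1*(-7) + 4*(1*(-7))**2) + 28366) - 13531 = ((139 - 7 + 4*(-7)**2) + 28366) - 13531 = ((139 - 7 + 4*49) + 28366) - 13531 = ((139 - 7 + 196) + 28366) - 13531 = (328 + 28366) - 13531 = 28694 - 13531 = 15163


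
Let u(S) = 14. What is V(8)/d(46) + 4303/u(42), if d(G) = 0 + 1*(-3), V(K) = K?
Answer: 12797/42 ≈ 304.69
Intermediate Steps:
d(G) = -3 (d(G) = 0 - 3 = -3)
V(8)/d(46) + 4303/u(42) = 8/(-3) + 4303/14 = 8*(-⅓) + 4303*(1/14) = -8/3 + 4303/14 = 12797/42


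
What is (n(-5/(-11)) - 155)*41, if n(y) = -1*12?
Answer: -6847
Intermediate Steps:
n(y) = -12
(n(-5/(-11)) - 155)*41 = (-12 - 155)*41 = -167*41 = -6847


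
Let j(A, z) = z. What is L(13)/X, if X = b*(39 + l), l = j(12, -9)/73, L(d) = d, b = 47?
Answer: 949/133386 ≈ 0.0071147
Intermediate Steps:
l = -9/73 ≈ -0.12329
X = 133386/73 (X = 47*(39 - 9/73) = 47*(2838/73) = 133386/73 ≈ 1827.2)
L(13)/X = 13/(133386/73) = 13*(73/133386) = 949/133386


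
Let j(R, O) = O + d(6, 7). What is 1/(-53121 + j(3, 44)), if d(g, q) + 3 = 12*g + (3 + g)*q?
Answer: -1/52945 ≈ -1.8888e-5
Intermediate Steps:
d(g, q) = -3 + 12*g + q*(3 + g) (d(g, q) = -3 + (12*g + (3 + g)*q) = -3 + (12*g + q*(3 + g)) = -3 + 12*g + q*(3 + g))
j(R, O) = 132 + O (j(R, O) = O + (-3 + 3*7 + 12*6 + 6*7) = O + (-3 + 21 + 72 + 42) = O + 132 = 132 + O)
1/(-53121 + j(3, 44)) = 1/(-53121 + (132 + 44)) = 1/(-53121 + 176) = 1/(-52945) = -1/52945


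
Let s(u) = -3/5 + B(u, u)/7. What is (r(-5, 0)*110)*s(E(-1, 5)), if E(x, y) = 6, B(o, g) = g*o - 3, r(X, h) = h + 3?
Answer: 9504/7 ≈ 1357.7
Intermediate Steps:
r(X, h) = 3 + h
B(o, g) = -3 + g*o
s(u) = -36/35 + u**2/7 (s(u) = -3/5 + (-3 + u*u)/7 = -3*1/5 + (-3 + u**2)*(1/7) = -3/5 + (-3/7 + u**2/7) = -36/35 + u**2/7)
(r(-5, 0)*110)*s(E(-1, 5)) = ((3 + 0)*110)*(-36/35 + (1/7)*6**2) = (3*110)*(-36/35 + (1/7)*36) = 330*(-36/35 + 36/7) = 330*(144/35) = 9504/7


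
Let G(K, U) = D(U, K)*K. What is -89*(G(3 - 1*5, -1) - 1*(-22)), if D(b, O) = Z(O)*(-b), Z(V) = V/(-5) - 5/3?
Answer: -32752/15 ≈ -2183.5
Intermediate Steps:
Z(V) = -5/3 - V/5 (Z(V) = V*(-⅕) - 5*⅓ = -V/5 - 5/3 = -5/3 - V/5)
D(b, O) = -b*(-5/3 - O/5) (D(b, O) = (-5/3 - O/5)*(-b) = -b*(-5/3 - O/5))
G(K, U) = K*U*(25 + 3*K)/15 (G(K, U) = (U*(25 + 3*K)/15)*K = K*U*(25 + 3*K)/15)
-89*(G(3 - 1*5, -1) - 1*(-22)) = -89*((1/15)*(3 - 1*5)*(-1)*(25 + 3*(3 - 1*5)) - 1*(-22)) = -89*((1/15)*(3 - 5)*(-1)*(25 + 3*(3 - 5)) + 22) = -89*((1/15)*(-2)*(-1)*(25 + 3*(-2)) + 22) = -89*((1/15)*(-2)*(-1)*(25 - 6) + 22) = -89*((1/15)*(-2)*(-1)*19 + 22) = -89*(38/15 + 22) = -89*368/15 = -32752/15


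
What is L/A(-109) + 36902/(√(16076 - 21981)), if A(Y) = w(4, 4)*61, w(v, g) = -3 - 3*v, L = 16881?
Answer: -5627/305 - 36902*I*√5905/5905 ≈ -18.449 - 480.22*I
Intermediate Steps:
A(Y) = -915 (A(Y) = (-3 - 3*4)*61 = (-3 - 12)*61 = -15*61 = -915)
L/A(-109) + 36902/(√(16076 - 21981)) = 16881/(-915) + 36902/(√(16076 - 21981)) = 16881*(-1/915) + 36902/(√(-5905)) = -5627/305 + 36902/((I*√5905)) = -5627/305 + 36902*(-I*√5905/5905) = -5627/305 - 36902*I*√5905/5905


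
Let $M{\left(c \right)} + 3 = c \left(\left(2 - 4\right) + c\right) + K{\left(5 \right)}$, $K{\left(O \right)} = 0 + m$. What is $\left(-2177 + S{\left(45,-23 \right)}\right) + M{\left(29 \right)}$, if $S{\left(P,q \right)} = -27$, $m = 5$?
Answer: $-1419$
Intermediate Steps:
$K{\left(O \right)} = 5$ ($K{\left(O \right)} = 0 + 5 = 5$)
$M{\left(c \right)} = 2 + c \left(-2 + c\right)$ ($M{\left(c \right)} = -3 + \left(c \left(\left(2 - 4\right) + c\right) + 5\right) = -3 + \left(c \left(-2 + c\right) + 5\right) = -3 + \left(5 + c \left(-2 + c\right)\right) = 2 + c \left(-2 + c\right)$)
$\left(-2177 + S{\left(45,-23 \right)}\right) + M{\left(29 \right)} = \left(-2177 - 27\right) + \left(2 + 29^{2} - 58\right) = -2204 + \left(2 + 841 - 58\right) = -2204 + 785 = -1419$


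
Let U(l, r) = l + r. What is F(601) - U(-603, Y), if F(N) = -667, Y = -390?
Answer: 326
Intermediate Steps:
F(601) - U(-603, Y) = -667 - (-603 - 390) = -667 - 1*(-993) = -667 + 993 = 326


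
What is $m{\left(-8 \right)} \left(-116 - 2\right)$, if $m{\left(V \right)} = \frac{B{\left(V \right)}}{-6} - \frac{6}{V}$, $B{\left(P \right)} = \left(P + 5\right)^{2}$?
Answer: $\frac{177}{2} \approx 88.5$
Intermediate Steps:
$B{\left(P \right)} = \left(5 + P\right)^{2}$
$m{\left(V \right)} = - \frac{6}{V} - \frac{\left(5 + V\right)^{2}}{6}$ ($m{\left(V \right)} = \frac{\left(5 + V\right)^{2}}{-6} - \frac{6}{V} = \left(5 + V\right)^{2} \left(- \frac{1}{6}\right) - \frac{6}{V} = - \frac{\left(5 + V\right)^{2}}{6} - \frac{6}{V} = - \frac{6}{V} - \frac{\left(5 + V\right)^{2}}{6}$)
$m{\left(-8 \right)} \left(-116 - 2\right) = \left(- \frac{6}{-8} - \frac{\left(5 - 8\right)^{2}}{6}\right) \left(-116 - 2\right) = \left(\left(-6\right) \left(- \frac{1}{8}\right) - \frac{\left(-3\right)^{2}}{6}\right) \left(-118\right) = \left(\frac{3}{4} - \frac{3}{2}\right) \left(-118\right) = \left(- \frac{3}{4}\right) \left(-118\right) = \frac{177}{2}$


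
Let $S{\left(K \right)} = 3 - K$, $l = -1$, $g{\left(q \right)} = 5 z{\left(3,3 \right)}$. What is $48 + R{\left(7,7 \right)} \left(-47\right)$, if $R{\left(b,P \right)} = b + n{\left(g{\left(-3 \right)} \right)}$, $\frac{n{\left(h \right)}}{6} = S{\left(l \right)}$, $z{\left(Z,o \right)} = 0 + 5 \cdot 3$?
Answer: $-1409$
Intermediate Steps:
$z{\left(Z,o \right)} = 15$ ($z{\left(Z,o \right)} = 0 + 15 = 15$)
$g{\left(q \right)} = 75$ ($g{\left(q \right)} = 5 \cdot 15 = 75$)
$n{\left(h \right)} = 24$ ($n{\left(h \right)} = 6 \left(3 - -1\right) = 6 \left(3 + 1\right) = 6 \cdot 4 = 24$)
$R{\left(b,P \right)} = 24 + b$ ($R{\left(b,P \right)} = b + 24 = 24 + b$)
$48 + R{\left(7,7 \right)} \left(-47\right) = 48 + \left(24 + 7\right) \left(-47\right) = 48 + 31 \left(-47\right) = 48 - 1457 = -1409$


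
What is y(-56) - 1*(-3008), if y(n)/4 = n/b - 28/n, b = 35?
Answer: 15018/5 ≈ 3003.6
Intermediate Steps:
y(n) = -112/n + 4*n/35 (y(n) = 4*(n/35 - 28/n) = 4*(-28/n + n/35) = -112/n + 4*n/35)
y(-56) - 1*(-3008) = (-112/(-56) + (4/35)*(-56)) - 1*(-3008) = (-112*(-1/56) - 32/5) + 3008 = (2 - 32/5) + 3008 = -22/5 + 3008 = 15018/5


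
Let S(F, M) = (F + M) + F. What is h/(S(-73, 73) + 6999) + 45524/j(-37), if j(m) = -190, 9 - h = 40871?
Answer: -4250829/17315 ≈ -245.50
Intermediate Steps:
h = -40862 (h = 9 - 1*40871 = 9 - 40871 = -40862)
S(F, M) = M + 2*F
h/(S(-73, 73) + 6999) + 45524/j(-37) = -40862/((73 + 2*(-73)) + 6999) + 45524/(-190) = -40862/((73 - 146) + 6999) + 45524*(-1/190) = -40862/(-73 + 6999) - 1198/5 = -40862/6926 - 1198/5 = -40862*1/6926 - 1198/5 = -20431/3463 - 1198/5 = -4250829/17315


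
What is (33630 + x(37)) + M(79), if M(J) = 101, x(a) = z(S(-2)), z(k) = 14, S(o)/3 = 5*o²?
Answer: 33745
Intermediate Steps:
S(o) = 15*o² (S(o) = 3*(5*o²) = 15*o²)
x(a) = 14
(33630 + x(37)) + M(79) = (33630 + 14) + 101 = 33644 + 101 = 33745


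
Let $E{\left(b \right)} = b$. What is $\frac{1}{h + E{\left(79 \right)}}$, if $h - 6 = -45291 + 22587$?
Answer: $- \frac{1}{22619} \approx -4.4211 \cdot 10^{-5}$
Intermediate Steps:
$h = -22698$ ($h = 6 + \left(-45291 + 22587\right) = 6 - 22704 = -22698$)
$\frac{1}{h + E{\left(79 \right)}} = \frac{1}{-22698 + 79} = \frac{1}{-22619} = - \frac{1}{22619}$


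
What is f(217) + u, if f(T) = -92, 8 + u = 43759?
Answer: 43659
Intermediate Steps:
u = 43751 (u = -8 + 43759 = 43751)
f(217) + u = -92 + 43751 = 43659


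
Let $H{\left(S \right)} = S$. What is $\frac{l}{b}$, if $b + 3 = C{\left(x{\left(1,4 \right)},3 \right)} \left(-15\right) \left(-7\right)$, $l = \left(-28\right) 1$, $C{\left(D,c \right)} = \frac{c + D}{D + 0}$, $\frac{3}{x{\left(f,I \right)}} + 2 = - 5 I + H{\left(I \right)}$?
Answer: $\frac{7}{447} \approx 0.01566$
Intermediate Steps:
$x{\left(f,I \right)} = \frac{3}{-2 - 4 I}$ ($x{\left(f,I \right)} = \frac{3}{-2 + \left(- 5 I + I\right)} = \frac{3}{-2 - 4 I}$)
$C{\left(D,c \right)} = \frac{D + c}{D}$
$l = -28$
$b = -1788$ ($b = -3 + \frac{- \frac{3}{2 + 4 \cdot 4} + 3}{\left(-3\right) \frac{1}{2 + 4 \cdot 4}} \left(-15\right) \left(-7\right) = -3 + \frac{- \frac{3}{2 + 16} + 3}{\left(-3\right) \frac{1}{2 + 16}} \left(-15\right) \left(-7\right) = -3 + \frac{- \frac{3}{18} + 3}{\left(-3\right) \frac{1}{18}} \left(-15\right) \left(-7\right) = -3 + \frac{\left(-3\right) \frac{1}{18} + 3}{\left(-3\right) \frac{1}{18}} \left(-15\right) \left(-7\right) = -3 + \frac{- \frac{1}{6} + 3}{- \frac{1}{6}} \left(-15\right) \left(-7\right) = -3 + \left(-6\right) \frac{17}{6} \left(-15\right) \left(-7\right) = -3 + \left(-17\right) \left(-15\right) \left(-7\right) = -3 + 255 \left(-7\right) = -3 - 1785 = -1788$)
$\frac{l}{b} = - \frac{28}{-1788} = \left(-28\right) \left(- \frac{1}{1788}\right) = \frac{7}{447}$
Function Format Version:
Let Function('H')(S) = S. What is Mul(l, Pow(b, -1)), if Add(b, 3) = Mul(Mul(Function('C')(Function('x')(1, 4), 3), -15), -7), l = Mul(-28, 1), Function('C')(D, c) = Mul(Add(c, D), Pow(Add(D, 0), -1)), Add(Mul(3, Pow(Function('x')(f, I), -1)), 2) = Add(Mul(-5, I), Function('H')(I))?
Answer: Rational(7, 447) ≈ 0.015660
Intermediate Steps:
Function('x')(f, I) = Mul(3, Pow(Add(-2, Mul(-4, I)), -1)) (Function('x')(f, I) = Mul(3, Pow(Add(-2, Add(Mul(-5, I), I)), -1)) = Mul(3, Pow(Add(-2, Mul(-4, I)), -1)))
Function('C')(D, c) = Mul(Pow(D, -1), Add(D, c)) (Function('C')(D, c) = Mul(Add(D, c), Pow(D, -1)) = Mul(Pow(D, -1), Add(D, c)))
l = -28
b = -1788 (b = Add(-3, Mul(Mul(Mul(Pow(Mul(-3, Pow(Add(2, Mul(4, 4)), -1)), -1), Add(Mul(-3, Pow(Add(2, Mul(4, 4)), -1)), 3)), -15), -7)) = Add(-3, Mul(Mul(Mul(Pow(Mul(-3, Pow(Add(2, 16), -1)), -1), Add(Mul(-3, Pow(Add(2, 16), -1)), 3)), -15), -7)) = Add(-3, Mul(Mul(Mul(Pow(Mul(-3, Pow(18, -1)), -1), Add(Mul(-3, Pow(18, -1)), 3)), -15), -7)) = Add(-3, Mul(Mul(Mul(Pow(Mul(-3, Rational(1, 18)), -1), Add(Mul(-3, Rational(1, 18)), 3)), -15), -7)) = Add(-3, Mul(Mul(Mul(Pow(Rational(-1, 6), -1), Add(Rational(-1, 6), 3)), -15), -7)) = Add(-3, Mul(Mul(Mul(-6, Rational(17, 6)), -15), -7)) = Add(-3, Mul(Mul(-17, -15), -7)) = Add(-3, Mul(255, -7)) = Add(-3, -1785) = -1788)
Mul(l, Pow(b, -1)) = Mul(-28, Pow(-1788, -1)) = Mul(-28, Rational(-1, 1788)) = Rational(7, 447)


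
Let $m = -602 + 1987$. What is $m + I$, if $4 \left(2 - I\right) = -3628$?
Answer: $2294$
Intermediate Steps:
$m = 1385$
$I = 909$ ($I = 2 - -907 = 2 + 907 = 909$)
$m + I = 1385 + 909 = 2294$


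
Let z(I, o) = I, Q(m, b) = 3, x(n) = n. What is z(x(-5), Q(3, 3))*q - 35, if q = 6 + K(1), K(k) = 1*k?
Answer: -70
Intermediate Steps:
K(k) = k
q = 7 (q = 6 + 1 = 7)
z(x(-5), Q(3, 3))*q - 35 = -5*7 - 35 = -35 - 35 = -70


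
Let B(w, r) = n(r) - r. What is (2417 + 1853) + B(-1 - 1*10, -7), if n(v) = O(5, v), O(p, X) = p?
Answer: 4282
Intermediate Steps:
n(v) = 5
B(w, r) = 5 - r
(2417 + 1853) + B(-1 - 1*10, -7) = (2417 + 1853) + (5 - 1*(-7)) = 4270 + (5 + 7) = 4270 + 12 = 4282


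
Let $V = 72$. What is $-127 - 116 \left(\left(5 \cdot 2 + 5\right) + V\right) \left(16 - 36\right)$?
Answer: $201713$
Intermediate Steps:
$-127 - 116 \left(\left(5 \cdot 2 + 5\right) + V\right) \left(16 - 36\right) = -127 - 116 \left(\left(5 \cdot 2 + 5\right) + 72\right) \left(16 - 36\right) = -127 - 116 \left(\left(10 + 5\right) + 72\right) \left(-20\right) = -127 - 116 \left(15 + 72\right) \left(-20\right) = -127 - 116 \cdot 87 \left(-20\right) = -127 - -201840 = -127 + 201840 = 201713$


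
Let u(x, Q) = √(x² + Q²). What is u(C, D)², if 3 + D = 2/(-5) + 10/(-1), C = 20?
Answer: 14489/25 ≈ 579.56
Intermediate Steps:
D = -67/5 (D = -3 + (2/(-5) + 10/(-1)) = -3 + (2*(-⅕) + 10*(-1)) = -3 + (-⅖ - 10) = -3 - 52/5 = -67/5 ≈ -13.400)
u(x, Q) = √(Q² + x²)
u(C, D)² = (√((-67/5)² + 20²))² = (√(4489/25 + 400))² = (√(14489/25))² = (√14489/5)² = 14489/25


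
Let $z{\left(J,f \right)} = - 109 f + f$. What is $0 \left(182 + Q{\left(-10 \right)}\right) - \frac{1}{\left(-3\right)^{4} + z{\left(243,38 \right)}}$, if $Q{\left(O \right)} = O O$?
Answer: $\frac{1}{4023} \approx 0.00024857$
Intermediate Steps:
$Q{\left(O \right)} = O^{2}$
$z{\left(J,f \right)} = - 108 f$
$0 \left(182 + Q{\left(-10 \right)}\right) - \frac{1}{\left(-3\right)^{4} + z{\left(243,38 \right)}} = 0 \left(182 + \left(-10\right)^{2}\right) - \frac{1}{\left(-3\right)^{4} - 4104} = 0 \left(182 + 100\right) - \frac{1}{81 - 4104} = 0 \cdot 282 - \frac{1}{-4023} = 0 - - \frac{1}{4023} = 0 + \frac{1}{4023} = \frac{1}{4023}$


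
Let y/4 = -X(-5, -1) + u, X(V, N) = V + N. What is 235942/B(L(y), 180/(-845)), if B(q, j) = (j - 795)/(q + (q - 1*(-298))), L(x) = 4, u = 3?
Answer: -4067168196/44797 ≈ -90791.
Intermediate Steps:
X(V, N) = N + V
y = 36 (y = 4*(-(-1 - 5) + 3) = 4*(-1*(-6) + 3) = 4*(6 + 3) = 4*9 = 36)
B(q, j) = (-795 + j)/(298 + 2*q) (B(q, j) = (-795 + j)/(q + (q + 298)) = (-795 + j)/(q + (298 + q)) = (-795 + j)/(298 + 2*q))
235942/B(L(y), 180/(-845)) = 235942/(((-795 + 180/(-845))/(2*(149 + 4)))) = 235942/(((½)*(-795 + 180*(-1/845))/153)) = 235942/(((½)*(1/153)*(-795 - 36/169))) = 235942/(((½)*(1/153)*(-134391/169))) = 235942/(-44797/17238) = 235942*(-17238/44797) = -4067168196/44797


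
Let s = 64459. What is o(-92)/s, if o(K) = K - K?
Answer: 0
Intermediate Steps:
o(K) = 0
o(-92)/s = 0/64459 = 0*(1/64459) = 0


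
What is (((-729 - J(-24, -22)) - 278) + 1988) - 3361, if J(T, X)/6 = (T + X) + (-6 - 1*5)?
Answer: -2038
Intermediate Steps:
J(T, X) = -66 + 6*T + 6*X (J(T, X) = 6*((T + X) + (-6 - 1*5)) = 6*((T + X) + (-6 - 5)) = 6*((T + X) - 11) = 6*(-11 + T + X) = -66 + 6*T + 6*X)
(((-729 - J(-24, -22)) - 278) + 1988) - 3361 = (((-729 - (-66 + 6*(-24) + 6*(-22))) - 278) + 1988) - 3361 = (((-729 - (-66 - 144 - 132)) - 278) + 1988) - 3361 = (((-729 - 1*(-342)) - 278) + 1988) - 3361 = (((-729 + 342) - 278) + 1988) - 3361 = ((-387 - 278) + 1988) - 3361 = (-665 + 1988) - 3361 = 1323 - 3361 = -2038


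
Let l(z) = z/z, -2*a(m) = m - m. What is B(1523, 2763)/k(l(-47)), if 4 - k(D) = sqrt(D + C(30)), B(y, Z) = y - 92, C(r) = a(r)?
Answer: 477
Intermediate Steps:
a(m) = 0 (a(m) = -(m - m)/2 = -1/2*0 = 0)
C(r) = 0
B(y, Z) = -92 + y
l(z) = 1
k(D) = 4 - sqrt(D) (k(D) = 4 - sqrt(D + 0) = 4 - sqrt(D))
B(1523, 2763)/k(l(-47)) = (-92 + 1523)/(4 - sqrt(1)) = 1431/(4 - 1*1) = 1431/(4 - 1) = 1431/3 = 1431*(1/3) = 477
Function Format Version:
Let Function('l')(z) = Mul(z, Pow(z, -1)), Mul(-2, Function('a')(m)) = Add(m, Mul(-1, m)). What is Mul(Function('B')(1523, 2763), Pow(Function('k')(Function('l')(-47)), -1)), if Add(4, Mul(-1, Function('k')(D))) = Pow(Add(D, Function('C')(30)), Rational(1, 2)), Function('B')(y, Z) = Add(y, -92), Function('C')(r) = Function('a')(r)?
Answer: 477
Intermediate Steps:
Function('a')(m) = 0 (Function('a')(m) = Mul(Rational(-1, 2), Add(m, Mul(-1, m))) = Mul(Rational(-1, 2), 0) = 0)
Function('C')(r) = 0
Function('B')(y, Z) = Add(-92, y)
Function('l')(z) = 1
Function('k')(D) = Add(4, Mul(-1, Pow(D, Rational(1, 2)))) (Function('k')(D) = Add(4, Mul(-1, Pow(Add(D, 0), Rational(1, 2)))) = Add(4, Mul(-1, Pow(D, Rational(1, 2)))))
Mul(Function('B')(1523, 2763), Pow(Function('k')(Function('l')(-47)), -1)) = Mul(Add(-92, 1523), Pow(Add(4, Mul(-1, Pow(1, Rational(1, 2)))), -1)) = Mul(1431, Pow(Add(4, Mul(-1, 1)), -1)) = Mul(1431, Pow(Add(4, -1), -1)) = Mul(1431, Pow(3, -1)) = Mul(1431, Rational(1, 3)) = 477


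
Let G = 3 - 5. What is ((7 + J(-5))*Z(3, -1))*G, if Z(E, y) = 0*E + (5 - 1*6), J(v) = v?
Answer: 4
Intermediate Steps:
G = -2
Z(E, y) = -1 (Z(E, y) = 0 + (5 - 6) = 0 - 1 = -1)
((7 + J(-5))*Z(3, -1))*G = ((7 - 5)*(-1))*(-2) = (2*(-1))*(-2) = -2*(-2) = 4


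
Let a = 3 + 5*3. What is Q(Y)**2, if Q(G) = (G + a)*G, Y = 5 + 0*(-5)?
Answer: 13225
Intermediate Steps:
Y = 5 (Y = 5 + 0 = 5)
a = 18 (a = 3 + 15 = 18)
Q(G) = G*(18 + G) (Q(G) = (G + 18)*G = (18 + G)*G = G*(18 + G))
Q(Y)**2 = (5*(18 + 5))**2 = (5*23)**2 = 115**2 = 13225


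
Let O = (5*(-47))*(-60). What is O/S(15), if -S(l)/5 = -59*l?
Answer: 188/59 ≈ 3.1864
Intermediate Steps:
S(l) = 295*l (S(l) = -(-295)*l = 295*l)
O = 14100 (O = -235*(-60) = 14100)
O/S(15) = 14100/((295*15)) = 14100/4425 = 14100*(1/4425) = 188/59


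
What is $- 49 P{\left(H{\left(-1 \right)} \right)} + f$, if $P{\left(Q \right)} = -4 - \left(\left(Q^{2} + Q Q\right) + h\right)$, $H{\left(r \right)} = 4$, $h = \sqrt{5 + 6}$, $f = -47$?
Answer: $1717 + 49 \sqrt{11} \approx 1879.5$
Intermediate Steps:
$h = \sqrt{11} \approx 3.3166$
$P{\left(Q \right)} = -4 - \sqrt{11} - 2 Q^{2}$ ($P{\left(Q \right)} = -4 - \left(\left(Q^{2} + Q Q\right) + \sqrt{11}\right) = -4 - \left(\left(Q^{2} + Q^{2}\right) + \sqrt{11}\right) = -4 - \left(2 Q^{2} + \sqrt{11}\right) = -4 - \left(\sqrt{11} + 2 Q^{2}\right) = -4 - \sqrt{11} - 2 Q^{2}$)
$- 49 P{\left(H{\left(-1 \right)} \right)} + f = - 49 \left(-4 - \sqrt{11} - 2 \cdot 4^{2}\right) - 47 = - 49 \left(-4 - \sqrt{11} - 32\right) - 47 = - 49 \left(-36 - \sqrt{11}\right) - 47 = \left(1764 + 49 \sqrt{11}\right) - 47 = 1717 + 49 \sqrt{11}$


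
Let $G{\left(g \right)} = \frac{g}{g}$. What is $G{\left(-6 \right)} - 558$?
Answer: $-557$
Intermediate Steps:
$G{\left(g \right)} = 1$
$G{\left(-6 \right)} - 558 = 1 - 558 = -557$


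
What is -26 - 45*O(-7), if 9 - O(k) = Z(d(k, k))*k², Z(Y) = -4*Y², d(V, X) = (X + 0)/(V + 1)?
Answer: -12436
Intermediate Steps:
d(V, X) = X/(1 + V)
O(k) = 9 + 4*k⁴/(1 + k)² (O(k) = 9 - (-4*k²/(1 + k)²)*k² = 9 - (-4)*k⁴/(1 + k)² = 9 + 4*k⁴/(1 + k)²)
-26 - 45*O(-7) = -26 - 45*(9 + 4*(-7)⁴/(1 - 7)²) = -26 - 45*(9 + 4*2401/(-6)²) = -26 - 45*(9 + 4*2401*(1/36)) = -26 - 45*(9 + 2401/9) = -26 - 45*2482/9 = -26 - 12410 = -12436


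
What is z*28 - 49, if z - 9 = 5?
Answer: 343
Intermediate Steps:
z = 14 (z = 9 + 5 = 14)
z*28 - 49 = 14*28 - 49 = 392 - 49 = 343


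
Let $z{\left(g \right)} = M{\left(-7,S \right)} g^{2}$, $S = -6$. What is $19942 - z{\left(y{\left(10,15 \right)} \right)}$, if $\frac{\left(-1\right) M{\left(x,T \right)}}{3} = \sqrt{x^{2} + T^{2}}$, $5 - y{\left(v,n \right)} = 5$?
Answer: $19942$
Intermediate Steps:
$y{\left(v,n \right)} = 0$ ($y{\left(v,n \right)} = 5 - 5 = 0$)
$M{\left(x,T \right)} = - 3 \sqrt{T^{2} + x^{2}}$ ($M{\left(x,T \right)} = - 3 \sqrt{x^{2} + T^{2}} = - 3 \sqrt{T^{2} + x^{2}}$)
$z{\left(g \right)} = - 3 \sqrt{85} g^{2}$ ($z{\left(g \right)} = - 3 \sqrt{\left(-6\right)^{2} + \left(-7\right)^{2}} g^{2} = - 3 \sqrt{36 + 49} g^{2} = - 3 \sqrt{85} g^{2}$)
$19942 - z{\left(y{\left(10,15 \right)} \right)} = 19942 - - 3 \sqrt{85} \cdot 0^{2} = 19942 - \left(-3\right) \sqrt{85} \cdot 0 = 19942 - 0 = 19942 + 0 = 19942$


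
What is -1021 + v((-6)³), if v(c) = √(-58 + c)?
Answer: -1021 + I*√274 ≈ -1021.0 + 16.553*I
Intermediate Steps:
-1021 + v((-6)³) = -1021 + √(-58 + (-6)³) = -1021 + √(-58 - 216) = -1021 + √(-274) = -1021 + I*√274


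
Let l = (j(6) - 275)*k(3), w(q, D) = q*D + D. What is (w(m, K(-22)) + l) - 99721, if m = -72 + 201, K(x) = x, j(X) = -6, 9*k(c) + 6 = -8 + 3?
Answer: -920138/9 ≈ -1.0224e+5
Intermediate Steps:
k(c) = -11/9 (k(c) = -2/3 + (-8 + 3)/9 = -2/3 + (1/9)*(-5) = -2/3 - 5/9 = -11/9)
m = 129
w(q, D) = D + D*q (w(q, D) = D*q + D = D + D*q)
l = 3091/9 (l = (-6 - 275)*(-11/9) = -281*(-11/9) = 3091/9 ≈ 343.44)
(w(m, K(-22)) + l) - 99721 = (-22*(1 + 129) + 3091/9) - 99721 = (-22*130 + 3091/9) - 99721 = (-2860 + 3091/9) - 99721 = -22649/9 - 99721 = -920138/9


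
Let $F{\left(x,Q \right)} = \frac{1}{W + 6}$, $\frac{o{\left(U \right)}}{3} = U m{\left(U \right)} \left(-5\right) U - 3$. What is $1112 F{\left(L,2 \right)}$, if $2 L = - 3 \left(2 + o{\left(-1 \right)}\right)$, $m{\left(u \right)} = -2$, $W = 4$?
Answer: $\frac{556}{5} \approx 111.2$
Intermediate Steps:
$o{\left(U \right)} = -9 + 30 U^{2}$ ($o{\left(U \right)} = 3 \left(U \left(-2\right) \left(-5\right) U - 3\right) = 3 \left(- 2 U \left(-5\right) U - 3\right) = 3 \left(10 U U - 3\right) = 3 \left(10 U^{2} - 3\right) = 3 \left(-3 + 10 U^{2}\right) = -9 + 30 U^{2}$)
$L = - \frac{69}{2}$ ($L = \frac{\left(-3\right) \left(2 - \left(9 - 30 \left(-1\right)^{2}\right)\right)}{2} = \frac{\left(-3\right) \left(2 + \left(-9 + 30 \cdot 1\right)\right)}{2} = \frac{\left(-3\right) \left(2 + \left(-9 + 30\right)\right)}{2} = \frac{\left(-3\right) \left(2 + 21\right)}{2} = \frac{\left(-3\right) 23}{2} = \frac{1}{2} \left(-69\right) = - \frac{69}{2} \approx -34.5$)
$F{\left(x,Q \right)} = \frac{1}{10}$ ($F{\left(x,Q \right)} = \frac{1}{4 + 6} = \frac{1}{10}$)
$1112 F{\left(L,2 \right)} = 1112 \cdot \frac{1}{10} = \frac{556}{5}$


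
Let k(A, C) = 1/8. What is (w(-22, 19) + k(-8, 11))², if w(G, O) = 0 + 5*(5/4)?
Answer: 2601/64 ≈ 40.641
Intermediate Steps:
w(G, O) = 25/4 (w(G, O) = 0 + 5*(5*(¼)) = 0 + 5*(5/4) = 0 + 25/4 = 25/4)
k(A, C) = ⅛
(w(-22, 19) + k(-8, 11))² = (25/4 + ⅛)² = (51/8)² = 2601/64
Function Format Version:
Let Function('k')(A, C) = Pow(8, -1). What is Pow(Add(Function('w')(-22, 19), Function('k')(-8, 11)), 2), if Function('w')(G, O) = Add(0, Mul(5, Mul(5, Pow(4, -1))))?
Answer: Rational(2601, 64) ≈ 40.641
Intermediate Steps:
Function('w')(G, O) = Rational(25, 4) (Function('w')(G, O) = Add(0, Mul(5, Mul(5, Rational(1, 4)))) = Add(0, Mul(5, Rational(5, 4))) = Add(0, Rational(25, 4)) = Rational(25, 4))
Function('k')(A, C) = Rational(1, 8)
Pow(Add(Function('w')(-22, 19), Function('k')(-8, 11)), 2) = Pow(Add(Rational(25, 4), Rational(1, 8)), 2) = Pow(Rational(51, 8), 2) = Rational(2601, 64)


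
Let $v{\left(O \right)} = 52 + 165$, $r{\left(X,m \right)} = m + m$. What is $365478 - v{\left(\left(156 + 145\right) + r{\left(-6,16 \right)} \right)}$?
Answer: $365261$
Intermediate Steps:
$r{\left(X,m \right)} = 2 m$
$v{\left(O \right)} = 217$
$365478 - v{\left(\left(156 + 145\right) + r{\left(-6,16 \right)} \right)} = 365478 - 217 = 365261$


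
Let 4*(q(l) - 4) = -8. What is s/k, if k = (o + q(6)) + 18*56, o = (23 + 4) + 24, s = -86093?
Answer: -86093/1061 ≈ -81.143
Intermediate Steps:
q(l) = 2 (q(l) = 4 + (¼)*(-8) = 4 - 2 = 2)
o = 51 (o = 27 + 24 = 51)
k = 1061 (k = (51 + 2) + 18*56 = 53 + 1008 = 1061)
s/k = -86093/1061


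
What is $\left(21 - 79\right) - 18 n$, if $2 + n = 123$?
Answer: $-2236$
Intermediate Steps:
$n = 121$ ($n = -2 + 123 = 121$)
$\left(21 - 79\right) - 18 n = \left(21 - 79\right) - 2178 = -58 - 2178 = -2236$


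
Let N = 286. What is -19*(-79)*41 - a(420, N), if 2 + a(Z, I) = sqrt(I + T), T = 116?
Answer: 61543 - sqrt(402) ≈ 61523.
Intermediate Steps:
a(Z, I) = -2 + sqrt(116 + I) (a(Z, I) = -2 + sqrt(I + 116) = -2 + sqrt(116 + I))
-19*(-79)*41 - a(420, N) = -19*(-79)*41 - (-2 + sqrt(116 + 286)) = 1501*41 - (-2 + sqrt(402)) = 61541 + (2 - sqrt(402)) = 61543 - sqrt(402)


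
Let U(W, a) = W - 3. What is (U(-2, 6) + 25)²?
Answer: 400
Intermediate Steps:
U(W, a) = -3 + W
(U(-2, 6) + 25)² = ((-3 - 2) + 25)² = (-5 + 25)² = 20² = 400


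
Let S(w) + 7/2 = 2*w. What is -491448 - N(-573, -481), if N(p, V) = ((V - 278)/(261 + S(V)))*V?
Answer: -691720074/1409 ≈ -4.9093e+5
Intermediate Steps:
S(w) = -7/2 + 2*w
N(p, V) = V*(-278 + V)/(515/2 + 2*V) (N(p, V) = ((V - 278)/(261 + (-7/2 + 2*V)))*V = ((-278 + V)/(515/2 + 2*V))*V = V*(-278 + V)/(515/2 + 2*V))
-491448 - N(-573, -481) = -491448 - 2*(-481)*(-278 - 481)/(515 + 4*(-481)) = -491448 - 2*(-481)*(-759)/(515 - 1924) = -491448 - 2*(-481)*(-759)/(-1409) = -491448 - 2*(-481)*(-1)*(-759)/1409 = -491448 - 1*(-730158/1409) = -491448 + 730158/1409 = -691720074/1409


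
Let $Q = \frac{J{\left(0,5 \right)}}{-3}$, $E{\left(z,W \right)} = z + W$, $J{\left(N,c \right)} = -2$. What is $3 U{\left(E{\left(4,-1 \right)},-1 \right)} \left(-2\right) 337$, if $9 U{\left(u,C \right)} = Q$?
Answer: $- \frac{1348}{9} \approx -149.78$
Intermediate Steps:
$E{\left(z,W \right)} = W + z$
$Q = \frac{2}{3}$ ($Q = - \frac{2}{-3} = \left(-2\right) \left(- \frac{1}{3}\right) = \frac{2}{3} \approx 0.66667$)
$U{\left(u,C \right)} = \frac{2}{27}$ ($U{\left(u,C \right)} = \frac{1}{9} \cdot \frac{2}{3} = \frac{2}{27}$)
$3 U{\left(E{\left(4,-1 \right)},-1 \right)} \left(-2\right) 337 = 3 \cdot \frac{2}{27} \left(-2\right) 337 = \frac{2}{9} \left(-2\right) 337 = \left(- \frac{4}{9}\right) 337 = - \frac{1348}{9}$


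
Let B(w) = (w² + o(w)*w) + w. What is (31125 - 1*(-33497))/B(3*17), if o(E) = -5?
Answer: 64622/2397 ≈ 26.960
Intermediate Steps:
B(w) = w² - 4*w (B(w) = (w² - 5*w) + w = w² - 4*w)
(31125 - 1*(-33497))/B(3*17) = (31125 - 1*(-33497))/(((3*17)*(-4 + 3*17))) = (31125 + 33497)/((51*(-4 + 51))) = 64622/((51*47)) = 64622/2397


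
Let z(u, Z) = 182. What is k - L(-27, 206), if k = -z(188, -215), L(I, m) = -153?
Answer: -29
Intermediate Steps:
k = -182 (k = -1*182 = -182)
k - L(-27, 206) = -182 - 1*(-153) = -182 + 153 = -29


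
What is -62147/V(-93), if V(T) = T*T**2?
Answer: 62147/804357 ≈ 0.077263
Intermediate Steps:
V(T) = T**3
-62147/V(-93) = -62147/((-93)**3) = -62147/(-804357) = -62147*(-1/804357) = 62147/804357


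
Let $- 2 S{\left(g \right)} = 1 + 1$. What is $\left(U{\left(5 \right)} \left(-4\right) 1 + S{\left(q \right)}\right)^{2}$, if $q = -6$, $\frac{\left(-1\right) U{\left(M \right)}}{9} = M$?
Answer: $32041$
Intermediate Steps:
$U{\left(M \right)} = - 9 M$
$S{\left(g \right)} = -1$ ($S{\left(g \right)} = - \frac{1 + 1}{2} = \left(- \frac{1}{2}\right) 2 = -1$)
$\left(U{\left(5 \right)} \left(-4\right) 1 + S{\left(q \right)}\right)^{2} = \left(\left(-9\right) 5 \left(-4\right) 1 - 1\right)^{2} = \left(\left(-45\right) \left(-4\right) 1 - 1\right)^{2} = \left(180 \cdot 1 - 1\right)^{2} = \left(180 - 1\right)^{2} = 179^{2} = 32041$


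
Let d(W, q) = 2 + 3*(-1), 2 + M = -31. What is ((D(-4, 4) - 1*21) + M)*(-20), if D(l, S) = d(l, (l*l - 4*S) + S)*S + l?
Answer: 1240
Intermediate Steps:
M = -33 (M = -2 - 31 = -33)
d(W, q) = -1 (d(W, q) = 2 - 3 = -1)
D(l, S) = l - S (D(l, S) = -S + l = l - S)
((D(-4, 4) - 1*21) + M)*(-20) = (((-4 - 1*4) - 1*21) - 33)*(-20) = (((-4 - 4) - 21) - 33)*(-20) = ((-8 - 21) - 33)*(-20) = (-29 - 33)*(-20) = -62*(-20) = 1240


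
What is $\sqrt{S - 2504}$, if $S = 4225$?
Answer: $\sqrt{1721} \approx 41.485$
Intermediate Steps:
$\sqrt{S - 2504} = \sqrt{4225 - 2504} = \sqrt{1721}$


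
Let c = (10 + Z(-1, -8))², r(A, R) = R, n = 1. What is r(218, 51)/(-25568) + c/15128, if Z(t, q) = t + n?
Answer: 13127/2844064 ≈ 0.0046156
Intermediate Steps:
Z(t, q) = 1 + t (Z(t, q) = t + 1 = 1 + t)
c = 100 (c = (10 + (1 - 1))² = (10 + 0)² = 10² = 100)
r(218, 51)/(-25568) + c/15128 = 51/(-25568) + 100/15128 = 51*(-1/25568) + 100*(1/15128) = -3/1504 + 25/3782 = 13127/2844064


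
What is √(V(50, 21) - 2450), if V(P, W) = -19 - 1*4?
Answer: I*√2473 ≈ 49.729*I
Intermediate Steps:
V(P, W) = -23 (V(P, W) = -19 - 4 = -23)
√(V(50, 21) - 2450) = √(-23 - 2450) = √(-2473) = I*√2473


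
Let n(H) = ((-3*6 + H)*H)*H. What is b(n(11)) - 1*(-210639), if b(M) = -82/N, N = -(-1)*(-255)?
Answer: 53713027/255 ≈ 2.1064e+5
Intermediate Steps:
N = -255 (N = -1*255 = -255)
n(H) = H²*(-18 + H) (n(H) = ((-18 + H)*H)*H = (H*(-18 + H))*H = H²*(-18 + H))
b(M) = 82/255 (b(M) = -82/(-255) = -82*(-1/255) = 82/255)
b(n(11)) - 1*(-210639) = 82/255 - 1*(-210639) = 82/255 + 210639 = 53713027/255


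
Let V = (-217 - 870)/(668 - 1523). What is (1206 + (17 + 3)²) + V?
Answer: 1374217/855 ≈ 1607.3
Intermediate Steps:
V = 1087/855 (V = -1087/(-855) = -1087*(-1/855) = 1087/855 ≈ 1.2713)
(1206 + (17 + 3)²) + V = (1206 + (17 + 3)²) + 1087/855 = (1206 + 20²) + 1087/855 = (1206 + 400) + 1087/855 = 1606 + 1087/855 = 1374217/855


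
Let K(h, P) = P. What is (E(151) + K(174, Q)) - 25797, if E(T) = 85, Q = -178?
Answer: -25890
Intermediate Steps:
(E(151) + K(174, Q)) - 25797 = (85 - 178) - 25797 = -93 - 25797 = -25890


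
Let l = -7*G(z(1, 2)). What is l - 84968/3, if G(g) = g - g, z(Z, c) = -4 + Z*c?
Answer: -84968/3 ≈ -28323.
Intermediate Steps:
G(g) = 0
l = 0 (l = -7*0 = 0)
l - 84968/3 = 0 - 84968/3 = -84968/3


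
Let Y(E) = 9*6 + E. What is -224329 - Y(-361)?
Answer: -224022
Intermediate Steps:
Y(E) = 54 + E
-224329 - Y(-361) = -224329 - (54 - 361) = -224329 - 1*(-307) = -224329 + 307 = -224022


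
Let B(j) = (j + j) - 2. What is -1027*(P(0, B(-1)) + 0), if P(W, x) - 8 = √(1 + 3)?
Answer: -10270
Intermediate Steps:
B(j) = -2 + 2*j (B(j) = 2*j - 2 = -2 + 2*j)
P(W, x) = 10 (P(W, x) = 8 + √(1 + 3) = 8 + √4 = 8 + 2 = 10)
-1027*(P(0, B(-1)) + 0) = -1027*(10 + 0) = -1027*10 = -10270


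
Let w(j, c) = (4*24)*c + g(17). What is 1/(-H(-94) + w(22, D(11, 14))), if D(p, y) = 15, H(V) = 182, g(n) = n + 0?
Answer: 1/1275 ≈ 0.00078431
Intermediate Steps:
g(n) = n
w(j, c) = 17 + 96*c (w(j, c) = (4*24)*c + 17 = 96*c + 17 = 17 + 96*c)
1/(-H(-94) + w(22, D(11, 14))) = 1/(-1*182 + (17 + 96*15)) = 1/(-182 + (17 + 1440)) = 1/(-182 + 1457) = 1/1275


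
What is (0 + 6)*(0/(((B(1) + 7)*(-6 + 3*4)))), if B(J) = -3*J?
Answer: 0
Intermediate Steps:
(0 + 6)*(0/(((B(1) + 7)*(-6 + 3*4)))) = (0 + 6)*(0/(((-3*1 + 7)*(-6 + 3*4)))) = 6*(0/(((-3 + 7)*(-6 + 12)))) = 6*(0/((4*6))) = 6*(0/24) = 6*(0*(1/24)) = 6*0 = 0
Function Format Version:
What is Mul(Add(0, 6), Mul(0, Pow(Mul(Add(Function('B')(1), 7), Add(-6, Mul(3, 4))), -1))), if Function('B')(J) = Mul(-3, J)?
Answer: 0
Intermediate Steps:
Mul(Add(0, 6), Mul(0, Pow(Mul(Add(Function('B')(1), 7), Add(-6, Mul(3, 4))), -1))) = Mul(Add(0, 6), Mul(0, Pow(Mul(Add(Mul(-3, 1), 7), Add(-6, Mul(3, 4))), -1))) = Mul(6, Mul(0, Pow(Mul(Add(-3, 7), Add(-6, 12)), -1))) = Mul(6, Mul(0, Pow(Mul(4, 6), -1))) = Mul(6, Mul(0, Pow(24, -1))) = Mul(6, Mul(0, Rational(1, 24))) = Mul(6, 0) = 0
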